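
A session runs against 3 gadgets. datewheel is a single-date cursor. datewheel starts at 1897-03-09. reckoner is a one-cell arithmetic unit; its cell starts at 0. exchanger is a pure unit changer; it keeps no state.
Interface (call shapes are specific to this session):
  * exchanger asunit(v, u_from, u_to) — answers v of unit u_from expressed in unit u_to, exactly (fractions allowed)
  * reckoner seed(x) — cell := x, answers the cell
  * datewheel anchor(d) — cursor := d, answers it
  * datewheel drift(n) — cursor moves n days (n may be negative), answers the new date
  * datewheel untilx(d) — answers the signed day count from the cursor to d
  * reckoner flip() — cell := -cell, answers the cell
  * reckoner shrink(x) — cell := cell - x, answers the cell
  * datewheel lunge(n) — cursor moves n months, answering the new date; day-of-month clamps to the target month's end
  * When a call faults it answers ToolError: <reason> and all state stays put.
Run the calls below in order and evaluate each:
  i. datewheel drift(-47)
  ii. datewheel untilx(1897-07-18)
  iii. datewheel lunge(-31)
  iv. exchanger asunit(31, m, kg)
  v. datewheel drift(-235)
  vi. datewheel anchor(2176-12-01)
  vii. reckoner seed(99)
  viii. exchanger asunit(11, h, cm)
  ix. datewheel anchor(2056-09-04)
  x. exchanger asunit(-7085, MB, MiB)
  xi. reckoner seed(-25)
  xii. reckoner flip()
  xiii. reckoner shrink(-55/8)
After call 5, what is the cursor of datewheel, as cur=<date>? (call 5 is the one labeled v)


% datewheel drift n→-47
  1897-01-21
% datewheel untilx d→1897-07-18
  178
% datewheel lunge n→-31
  1894-06-21
% exchanger asunit v→31 u_from→m u_to→kg
  ToolError: incompatible units
% datewheel drift n→-235
  1893-10-29
% datewheel anchor d→2176-12-01
  2176-12-01
% reckoner seed x→99
  99
% exchanger asunit v→11 u_from→h u_to→cm
  ToolError: incompatible units
% datewheel anchor d→2056-09-04
  2056-09-04
% exchanger asunit v→-7085 u_from→MB u_to→MiB
  -110703125/16384
% reckoner seed x→-25
  -25
% reckoner flip
  25
% reckoner shrink x→-55/8
  255/8

Answer: cur=1893-10-29


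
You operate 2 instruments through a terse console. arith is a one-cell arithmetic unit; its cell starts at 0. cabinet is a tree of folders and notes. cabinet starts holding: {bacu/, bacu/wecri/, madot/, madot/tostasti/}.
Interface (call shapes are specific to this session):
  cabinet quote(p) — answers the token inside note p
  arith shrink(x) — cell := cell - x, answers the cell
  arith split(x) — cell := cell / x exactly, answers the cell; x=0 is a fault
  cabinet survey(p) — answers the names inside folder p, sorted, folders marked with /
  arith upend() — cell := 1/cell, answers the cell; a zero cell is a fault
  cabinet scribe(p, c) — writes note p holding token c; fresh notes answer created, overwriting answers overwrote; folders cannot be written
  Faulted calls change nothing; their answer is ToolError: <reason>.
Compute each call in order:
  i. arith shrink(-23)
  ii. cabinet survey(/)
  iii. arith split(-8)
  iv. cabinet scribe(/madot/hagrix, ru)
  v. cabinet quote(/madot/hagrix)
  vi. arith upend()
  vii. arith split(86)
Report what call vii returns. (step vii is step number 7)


Answer: -4/989

Derivation:
>> arith shrink(x: -23)
<< 23
>> cabinet survey(p: /)
<< [bacu/, madot/]
>> arith split(x: -8)
<< -23/8
>> cabinet scribe(p: /madot/hagrix, c: ru)
<< created
>> cabinet quote(p: /madot/hagrix)
<< ru
>> arith upend()
<< -8/23
>> arith split(x: 86)
<< -4/989


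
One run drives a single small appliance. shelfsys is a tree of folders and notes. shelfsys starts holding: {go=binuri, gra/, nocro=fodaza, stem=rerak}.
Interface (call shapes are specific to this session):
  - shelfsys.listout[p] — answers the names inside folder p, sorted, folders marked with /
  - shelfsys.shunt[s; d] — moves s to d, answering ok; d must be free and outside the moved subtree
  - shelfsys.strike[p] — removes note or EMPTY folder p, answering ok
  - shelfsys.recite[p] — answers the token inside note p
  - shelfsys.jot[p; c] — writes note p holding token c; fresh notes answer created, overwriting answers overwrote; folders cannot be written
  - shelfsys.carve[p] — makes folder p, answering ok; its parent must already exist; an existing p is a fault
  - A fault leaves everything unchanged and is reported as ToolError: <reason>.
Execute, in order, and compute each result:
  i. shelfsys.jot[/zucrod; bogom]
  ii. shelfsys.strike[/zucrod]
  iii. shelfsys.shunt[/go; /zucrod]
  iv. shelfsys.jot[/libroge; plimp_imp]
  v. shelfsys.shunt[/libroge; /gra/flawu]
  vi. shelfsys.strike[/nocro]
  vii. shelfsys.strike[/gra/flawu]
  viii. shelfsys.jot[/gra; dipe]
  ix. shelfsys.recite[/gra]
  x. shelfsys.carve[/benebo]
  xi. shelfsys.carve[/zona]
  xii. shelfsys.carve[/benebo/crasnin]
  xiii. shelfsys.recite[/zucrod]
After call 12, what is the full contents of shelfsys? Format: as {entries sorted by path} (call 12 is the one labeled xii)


Answer: {benebo/, benebo/crasnin/, gra/, stem=rerak, zona/, zucrod=binuri}

Derivation:
// 1. jot(p='/zucrod', c='bogom') : created
// 2. strike(p='/zucrod') : ok
// 3. shunt(s='/go', d='/zucrod') : ok
// 4. jot(p='/libroge', c='plimp_imp') : created
// 5. shunt(s='/libroge', d='/gra/flawu') : ok
// 6. strike(p='/nocro') : ok
// 7. strike(p='/gra/flawu') : ok
// 8. jot(p='/gra', c='dipe') : ToolError: is a directory
// 9. recite(p='/gra') : ToolError: is a directory
// 10. carve(p='/benebo') : ok
// 11. carve(p='/zona') : ok
// 12. carve(p='/benebo/crasnin') : ok
// 13. recite(p='/zucrod') : binuri


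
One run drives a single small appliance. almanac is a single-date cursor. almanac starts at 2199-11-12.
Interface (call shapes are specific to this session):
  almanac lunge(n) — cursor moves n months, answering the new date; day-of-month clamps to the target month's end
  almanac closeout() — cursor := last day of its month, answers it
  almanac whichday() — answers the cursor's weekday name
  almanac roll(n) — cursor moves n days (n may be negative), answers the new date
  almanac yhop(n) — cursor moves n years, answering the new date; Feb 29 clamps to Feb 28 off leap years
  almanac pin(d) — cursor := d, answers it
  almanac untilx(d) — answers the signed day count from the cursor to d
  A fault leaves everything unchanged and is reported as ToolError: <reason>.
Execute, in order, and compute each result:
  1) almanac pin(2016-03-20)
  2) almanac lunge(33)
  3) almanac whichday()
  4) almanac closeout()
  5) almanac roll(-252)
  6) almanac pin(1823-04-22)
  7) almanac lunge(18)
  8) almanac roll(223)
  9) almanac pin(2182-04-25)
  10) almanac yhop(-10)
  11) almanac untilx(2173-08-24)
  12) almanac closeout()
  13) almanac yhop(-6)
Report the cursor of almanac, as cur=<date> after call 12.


~$ almanac pin d: 2016-03-20
[out] 2016-03-20
~$ almanac lunge n: 33
[out] 2018-12-20
~$ almanac whichday
[out] Thursday
~$ almanac closeout
[out] 2018-12-31
~$ almanac roll n: -252
[out] 2018-04-23
~$ almanac pin d: 1823-04-22
[out] 1823-04-22
~$ almanac lunge n: 18
[out] 1824-10-22
~$ almanac roll n: 223
[out] 1825-06-02
~$ almanac pin d: 2182-04-25
[out] 2182-04-25
~$ almanac yhop n: -10
[out] 2172-04-25
~$ almanac untilx d: 2173-08-24
[out] 486
~$ almanac closeout
[out] 2172-04-30
~$ almanac yhop n: -6
[out] 2166-04-30

Answer: cur=2172-04-30


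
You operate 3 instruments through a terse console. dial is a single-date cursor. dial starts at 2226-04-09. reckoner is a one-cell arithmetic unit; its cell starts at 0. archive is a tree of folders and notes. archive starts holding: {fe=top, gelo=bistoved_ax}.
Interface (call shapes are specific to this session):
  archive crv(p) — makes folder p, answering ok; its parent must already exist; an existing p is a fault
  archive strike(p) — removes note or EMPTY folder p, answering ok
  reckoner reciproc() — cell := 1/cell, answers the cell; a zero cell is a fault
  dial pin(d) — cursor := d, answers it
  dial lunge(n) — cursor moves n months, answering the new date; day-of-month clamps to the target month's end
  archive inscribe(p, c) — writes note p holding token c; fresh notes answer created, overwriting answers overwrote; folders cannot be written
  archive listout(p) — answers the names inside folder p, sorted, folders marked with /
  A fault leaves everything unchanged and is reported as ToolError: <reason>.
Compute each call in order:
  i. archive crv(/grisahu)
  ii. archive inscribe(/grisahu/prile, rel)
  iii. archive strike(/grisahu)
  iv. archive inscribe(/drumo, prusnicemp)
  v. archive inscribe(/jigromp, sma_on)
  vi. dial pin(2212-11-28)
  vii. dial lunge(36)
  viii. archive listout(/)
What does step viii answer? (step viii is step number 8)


-- 1. archive crv(/grisahu) -> ok
-- 2. archive inscribe(/grisahu/prile, rel) -> created
-- 3. archive strike(/grisahu) -> ToolError: not empty
-- 4. archive inscribe(/drumo, prusnicemp) -> created
-- 5. archive inscribe(/jigromp, sma_on) -> created
-- 6. dial pin(2212-11-28) -> 2212-11-28
-- 7. dial lunge(36) -> 2215-11-28
-- 8. archive listout(/) -> [drumo, fe, gelo, grisahu/, jigromp]

Answer: [drumo, fe, gelo, grisahu/, jigromp]


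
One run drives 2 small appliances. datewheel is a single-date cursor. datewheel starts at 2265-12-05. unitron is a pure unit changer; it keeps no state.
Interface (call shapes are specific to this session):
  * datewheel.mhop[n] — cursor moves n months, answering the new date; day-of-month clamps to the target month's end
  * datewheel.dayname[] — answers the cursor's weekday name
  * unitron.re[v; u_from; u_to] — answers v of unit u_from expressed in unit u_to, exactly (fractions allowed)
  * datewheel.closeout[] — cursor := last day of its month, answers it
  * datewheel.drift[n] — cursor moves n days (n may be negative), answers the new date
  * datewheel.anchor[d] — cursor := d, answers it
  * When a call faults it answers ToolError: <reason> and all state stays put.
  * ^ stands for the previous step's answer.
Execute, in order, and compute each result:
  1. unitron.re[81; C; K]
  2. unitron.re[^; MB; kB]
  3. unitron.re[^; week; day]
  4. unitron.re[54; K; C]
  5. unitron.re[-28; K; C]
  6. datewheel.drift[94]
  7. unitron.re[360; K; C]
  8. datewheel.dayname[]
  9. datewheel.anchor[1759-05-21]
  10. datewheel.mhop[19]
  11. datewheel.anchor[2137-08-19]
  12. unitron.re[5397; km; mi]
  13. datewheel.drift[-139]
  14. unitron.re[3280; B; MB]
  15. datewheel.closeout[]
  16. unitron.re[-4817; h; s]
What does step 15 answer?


CALL unitron.re[81; C; K]
RET  7083/20
CALL unitron.re[^; MB; kB]
RET  354150
CALL unitron.re[^; week; day]
RET  2479050
CALL unitron.re[54; K; C]
RET  -4383/20
CALL unitron.re[-28; K; C]
RET  -6023/20
CALL datewheel.drift[94]
RET  2266-03-09
CALL unitron.re[360; K; C]
RET  1737/20
CALL datewheel.dayname[]
RET  Friday
CALL datewheel.anchor[1759-05-21]
RET  1759-05-21
CALL datewheel.mhop[19]
RET  1760-12-21
CALL datewheel.anchor[2137-08-19]
RET  2137-08-19
CALL unitron.re[5397; km; mi]
RET  28109375/8382
CALL datewheel.drift[-139]
RET  2137-04-02
CALL unitron.re[3280; B; MB]
RET  41/12500
CALL datewheel.closeout[]
RET  2137-04-30
CALL unitron.re[-4817; h; s]
RET  -17341200

Answer: 2137-04-30


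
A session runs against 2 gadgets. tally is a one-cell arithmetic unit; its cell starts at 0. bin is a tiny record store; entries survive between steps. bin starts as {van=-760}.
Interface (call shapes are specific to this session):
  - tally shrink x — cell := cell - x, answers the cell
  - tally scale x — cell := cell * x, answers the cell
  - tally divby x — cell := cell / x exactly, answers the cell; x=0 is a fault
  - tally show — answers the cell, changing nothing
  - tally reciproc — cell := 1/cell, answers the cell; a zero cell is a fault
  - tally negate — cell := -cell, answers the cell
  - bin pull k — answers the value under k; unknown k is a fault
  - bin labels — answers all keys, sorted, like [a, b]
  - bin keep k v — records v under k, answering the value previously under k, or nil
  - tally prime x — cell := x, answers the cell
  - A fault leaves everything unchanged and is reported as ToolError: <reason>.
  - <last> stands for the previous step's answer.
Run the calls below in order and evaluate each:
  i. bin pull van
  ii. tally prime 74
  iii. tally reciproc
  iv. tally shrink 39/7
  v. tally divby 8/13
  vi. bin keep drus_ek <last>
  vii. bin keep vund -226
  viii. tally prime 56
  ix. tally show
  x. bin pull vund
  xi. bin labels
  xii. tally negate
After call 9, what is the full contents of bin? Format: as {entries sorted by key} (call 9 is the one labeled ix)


Answer: {drus_ek=-37427/4144, van=-760, vund=-226}

Derivation:
>> bin pull(k: van)
<< -760
>> tally prime(x: 74)
<< 74
>> tally reciproc()
<< 1/74
>> tally shrink(x: 39/7)
<< -2879/518
>> tally divby(x: 8/13)
<< -37427/4144
>> bin keep(k: drus_ek, v: <last>)
<< nil
>> bin keep(k: vund, v: -226)
<< nil
>> tally prime(x: 56)
<< 56
>> tally show()
<< 56
>> bin pull(k: vund)
<< -226
>> bin labels()
<< [drus_ek, van, vund]
>> tally negate()
<< -56


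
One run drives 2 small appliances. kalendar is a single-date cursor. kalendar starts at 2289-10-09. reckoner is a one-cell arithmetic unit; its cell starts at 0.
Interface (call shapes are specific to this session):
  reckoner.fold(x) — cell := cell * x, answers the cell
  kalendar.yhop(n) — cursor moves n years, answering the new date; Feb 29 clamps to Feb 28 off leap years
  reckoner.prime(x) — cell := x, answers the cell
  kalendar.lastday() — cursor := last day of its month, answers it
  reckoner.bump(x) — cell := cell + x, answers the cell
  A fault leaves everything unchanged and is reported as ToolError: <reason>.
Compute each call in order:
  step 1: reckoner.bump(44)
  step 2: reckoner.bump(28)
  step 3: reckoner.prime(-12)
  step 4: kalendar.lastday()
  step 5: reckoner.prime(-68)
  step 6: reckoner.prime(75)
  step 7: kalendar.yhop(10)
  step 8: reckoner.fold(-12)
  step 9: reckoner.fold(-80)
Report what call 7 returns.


Answer: 2299-10-31

Derivation:
I use reckoner.bump on x=44, → 44.
I use reckoner.bump on x=28, and observe 72.
Next I call reckoner.prime on x=-12, and see -12.
I run kalendar.lastday(), yielding 2289-10-31.
I invoke reckoner.prime on x=-68, giving -68.
Now I run reckoner.prime on x=75, yielding 75.
I try kalendar.yhop on n=10, yielding 2299-10-31.
Invoking reckoner.fold on x=-12, → -900.
Invoking reckoner.fold on x=-80, and see 72000.


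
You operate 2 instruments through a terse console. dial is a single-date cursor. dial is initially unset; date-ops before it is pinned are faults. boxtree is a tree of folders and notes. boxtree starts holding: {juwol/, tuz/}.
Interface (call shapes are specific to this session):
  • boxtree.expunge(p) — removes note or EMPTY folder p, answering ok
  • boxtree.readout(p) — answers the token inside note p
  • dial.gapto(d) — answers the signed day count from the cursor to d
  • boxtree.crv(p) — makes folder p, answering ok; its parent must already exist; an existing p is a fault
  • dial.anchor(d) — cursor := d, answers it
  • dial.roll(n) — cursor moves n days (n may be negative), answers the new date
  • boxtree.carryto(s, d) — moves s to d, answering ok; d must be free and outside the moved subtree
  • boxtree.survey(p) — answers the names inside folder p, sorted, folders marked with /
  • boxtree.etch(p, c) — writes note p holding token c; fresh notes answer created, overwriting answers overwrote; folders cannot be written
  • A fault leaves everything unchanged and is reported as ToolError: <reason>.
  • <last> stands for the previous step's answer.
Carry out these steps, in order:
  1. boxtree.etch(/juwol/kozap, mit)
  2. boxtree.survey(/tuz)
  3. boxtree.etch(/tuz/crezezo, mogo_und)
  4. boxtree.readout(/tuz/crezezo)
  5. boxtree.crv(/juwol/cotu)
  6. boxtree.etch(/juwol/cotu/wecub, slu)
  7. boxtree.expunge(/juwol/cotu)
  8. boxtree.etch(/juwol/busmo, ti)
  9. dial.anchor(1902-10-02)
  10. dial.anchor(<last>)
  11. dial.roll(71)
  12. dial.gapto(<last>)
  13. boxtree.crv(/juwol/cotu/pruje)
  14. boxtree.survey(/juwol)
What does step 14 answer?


-> boxtree.etch(p=/juwol/kozap, c=mit)
<- created
-> boxtree.survey(p=/tuz)
<- []
-> boxtree.etch(p=/tuz/crezezo, c=mogo_und)
<- created
-> boxtree.readout(p=/tuz/crezezo)
<- mogo_und
-> boxtree.crv(p=/juwol/cotu)
<- ok
-> boxtree.etch(p=/juwol/cotu/wecub, c=slu)
<- created
-> boxtree.expunge(p=/juwol/cotu)
<- ToolError: not empty
-> boxtree.etch(p=/juwol/busmo, c=ti)
<- created
-> dial.anchor(d=1902-10-02)
<- 1902-10-02
-> dial.anchor(d=<last>)
<- 1902-10-02
-> dial.roll(n=71)
<- 1902-12-12
-> dial.gapto(d=<last>)
<- 0
-> boxtree.crv(p=/juwol/cotu/pruje)
<- ok
-> boxtree.survey(p=/juwol)
<- [busmo, cotu/, kozap]

Answer: [busmo, cotu/, kozap]


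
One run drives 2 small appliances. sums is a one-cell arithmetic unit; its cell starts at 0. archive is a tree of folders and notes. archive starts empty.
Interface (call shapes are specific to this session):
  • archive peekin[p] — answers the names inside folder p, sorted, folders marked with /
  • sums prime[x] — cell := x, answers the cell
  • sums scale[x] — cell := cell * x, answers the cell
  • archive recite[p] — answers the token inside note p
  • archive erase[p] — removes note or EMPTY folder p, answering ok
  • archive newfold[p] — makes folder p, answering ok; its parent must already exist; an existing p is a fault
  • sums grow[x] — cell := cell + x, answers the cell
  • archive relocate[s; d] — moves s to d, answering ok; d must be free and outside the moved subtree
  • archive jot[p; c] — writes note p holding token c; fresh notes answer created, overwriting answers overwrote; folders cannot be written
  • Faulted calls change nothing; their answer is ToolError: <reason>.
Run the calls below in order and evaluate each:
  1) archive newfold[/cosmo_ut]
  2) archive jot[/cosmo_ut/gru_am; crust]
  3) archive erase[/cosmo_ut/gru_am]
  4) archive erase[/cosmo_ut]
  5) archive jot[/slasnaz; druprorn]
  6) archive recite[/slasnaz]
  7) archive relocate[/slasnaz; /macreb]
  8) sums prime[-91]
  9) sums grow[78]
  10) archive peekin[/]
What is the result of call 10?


Do: archive newfold[/cosmo_ut]
See: ok
Do: archive jot[/cosmo_ut/gru_am; crust]
See: created
Do: archive erase[/cosmo_ut/gru_am]
See: ok
Do: archive erase[/cosmo_ut]
See: ok
Do: archive jot[/slasnaz; druprorn]
See: created
Do: archive recite[/slasnaz]
See: druprorn
Do: archive relocate[/slasnaz; /macreb]
See: ok
Do: sums prime[-91]
See: -91
Do: sums grow[78]
See: -13
Do: archive peekin[/]
See: [macreb]

Answer: [macreb]


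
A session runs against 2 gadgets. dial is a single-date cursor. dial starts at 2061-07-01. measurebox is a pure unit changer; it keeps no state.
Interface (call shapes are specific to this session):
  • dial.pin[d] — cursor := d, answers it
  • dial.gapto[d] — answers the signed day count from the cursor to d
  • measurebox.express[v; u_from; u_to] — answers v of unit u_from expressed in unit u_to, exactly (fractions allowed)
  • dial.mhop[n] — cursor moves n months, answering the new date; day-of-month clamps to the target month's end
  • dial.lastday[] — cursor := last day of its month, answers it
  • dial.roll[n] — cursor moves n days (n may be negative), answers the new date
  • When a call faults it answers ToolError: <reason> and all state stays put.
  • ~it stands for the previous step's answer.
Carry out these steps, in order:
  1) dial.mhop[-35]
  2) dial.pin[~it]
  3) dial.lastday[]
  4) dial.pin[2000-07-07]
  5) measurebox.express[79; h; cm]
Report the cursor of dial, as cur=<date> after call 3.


! dial.mhop(n=-35) => 2058-08-01
! dial.pin(d=~it) => 2058-08-01
! dial.lastday() => 2058-08-31
! dial.pin(d=2000-07-07) => 2000-07-07
! measurebox.express(v=79, u_from=h, u_to=cm) => ToolError: incompatible units

Answer: cur=2058-08-31


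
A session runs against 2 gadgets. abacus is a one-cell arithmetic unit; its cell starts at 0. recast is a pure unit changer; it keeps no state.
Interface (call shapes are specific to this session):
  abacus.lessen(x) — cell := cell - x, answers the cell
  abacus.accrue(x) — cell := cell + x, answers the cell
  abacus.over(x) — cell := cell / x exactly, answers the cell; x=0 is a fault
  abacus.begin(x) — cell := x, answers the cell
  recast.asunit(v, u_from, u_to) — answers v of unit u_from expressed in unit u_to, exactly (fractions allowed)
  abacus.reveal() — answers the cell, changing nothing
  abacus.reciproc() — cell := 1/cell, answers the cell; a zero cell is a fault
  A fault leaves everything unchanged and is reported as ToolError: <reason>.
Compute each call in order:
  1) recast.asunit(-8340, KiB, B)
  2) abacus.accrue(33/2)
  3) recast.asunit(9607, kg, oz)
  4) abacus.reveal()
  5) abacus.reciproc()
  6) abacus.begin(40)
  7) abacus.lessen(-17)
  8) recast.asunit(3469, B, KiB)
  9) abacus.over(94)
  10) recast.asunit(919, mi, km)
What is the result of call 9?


Do: recast.asunit[v→-8340; u_from→KiB; u_to→B]
See: -8540160
Do: abacus.accrue[x→33/2]
See: 33/2
Do: recast.asunit[v→9607; u_from→kg; u_to→oz]
See: 15371200000000/45359237
Do: abacus.reveal[]
See: 33/2
Do: abacus.reciproc[]
See: 2/33
Do: abacus.begin[x→40]
See: 40
Do: abacus.lessen[x→-17]
See: 57
Do: recast.asunit[v→3469; u_from→B; u_to→KiB]
See: 3469/1024
Do: abacus.over[x→94]
See: 57/94
Do: recast.asunit[v→919; u_from→mi; u_to→km]
See: 23109174/15625

Answer: 57/94


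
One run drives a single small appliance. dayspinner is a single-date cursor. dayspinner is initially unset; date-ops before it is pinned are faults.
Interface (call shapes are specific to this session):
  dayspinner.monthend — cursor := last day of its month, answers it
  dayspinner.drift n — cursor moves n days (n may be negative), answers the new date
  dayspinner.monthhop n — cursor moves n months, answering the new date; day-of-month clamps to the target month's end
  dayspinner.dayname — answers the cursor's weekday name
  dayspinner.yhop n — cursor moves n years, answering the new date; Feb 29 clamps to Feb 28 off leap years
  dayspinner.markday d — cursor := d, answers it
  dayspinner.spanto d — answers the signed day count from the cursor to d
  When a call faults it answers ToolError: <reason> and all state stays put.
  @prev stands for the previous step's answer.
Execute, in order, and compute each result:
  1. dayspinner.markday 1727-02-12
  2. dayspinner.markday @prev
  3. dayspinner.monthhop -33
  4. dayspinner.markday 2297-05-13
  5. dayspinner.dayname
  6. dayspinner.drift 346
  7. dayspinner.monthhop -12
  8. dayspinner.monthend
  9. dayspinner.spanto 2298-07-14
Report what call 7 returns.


# dayspinner.markday(d→1727-02-12) ~> 1727-02-12
# dayspinner.markday(d→@prev) ~> 1727-02-12
# dayspinner.monthhop(n→-33) ~> 1724-05-12
# dayspinner.markday(d→2297-05-13) ~> 2297-05-13
# dayspinner.dayname() ~> Thursday
# dayspinner.drift(n→346) ~> 2298-04-24
# dayspinner.monthhop(n→-12) ~> 2297-04-24
# dayspinner.monthend() ~> 2297-04-30
# dayspinner.spanto(d→2298-07-14) ~> 440

Answer: 2297-04-24


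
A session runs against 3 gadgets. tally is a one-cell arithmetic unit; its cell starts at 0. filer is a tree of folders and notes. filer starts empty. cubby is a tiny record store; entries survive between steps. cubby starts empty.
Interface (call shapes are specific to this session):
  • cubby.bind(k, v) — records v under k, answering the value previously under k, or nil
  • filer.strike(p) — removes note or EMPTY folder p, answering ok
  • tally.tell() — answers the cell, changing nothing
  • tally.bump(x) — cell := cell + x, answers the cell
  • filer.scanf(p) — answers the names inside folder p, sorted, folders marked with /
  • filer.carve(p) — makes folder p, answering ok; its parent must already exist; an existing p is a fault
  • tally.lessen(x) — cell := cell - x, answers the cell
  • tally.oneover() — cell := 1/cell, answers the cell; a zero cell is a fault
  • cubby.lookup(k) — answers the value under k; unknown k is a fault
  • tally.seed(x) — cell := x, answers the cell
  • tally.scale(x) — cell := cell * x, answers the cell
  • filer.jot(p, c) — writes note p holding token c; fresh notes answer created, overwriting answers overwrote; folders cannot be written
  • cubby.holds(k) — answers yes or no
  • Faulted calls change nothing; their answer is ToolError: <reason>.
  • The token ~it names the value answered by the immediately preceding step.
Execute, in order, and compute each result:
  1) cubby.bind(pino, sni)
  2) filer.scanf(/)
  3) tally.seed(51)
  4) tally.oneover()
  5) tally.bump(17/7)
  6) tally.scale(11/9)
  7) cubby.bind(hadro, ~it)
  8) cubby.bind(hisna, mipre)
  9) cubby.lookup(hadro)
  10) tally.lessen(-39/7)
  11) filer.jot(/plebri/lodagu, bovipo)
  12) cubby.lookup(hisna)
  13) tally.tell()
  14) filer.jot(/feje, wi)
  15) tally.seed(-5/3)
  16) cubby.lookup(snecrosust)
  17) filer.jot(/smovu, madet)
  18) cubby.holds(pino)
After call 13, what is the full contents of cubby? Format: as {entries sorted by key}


Answer: {hadro=9614/3213, hisna=mipre, pino=sni}

Derivation:
I run cubby.bind passing pino, sni, and get nil.
Next I call filer.scanf passing /, and get [].
Then tally.seed passing 51, yielding 51.
I run tally.oneover(), and see 1/51.
I try tally.bump passing 17/7, which returns 874/357.
I call tally.scale passing 11/9, giving 9614/3213.
I run cubby.bind passing hadro, ~it, — result: nil.
Calling cubby.bind passing hisna, mipre, — result: nil.
Calling cubby.lookup passing hadro, and get 9614/3213.
Then tally.lessen passing -39/7: 27515/3213.
Invoking filer.jot passing /plebri/lodagu, bovipo, which returns ToolError: no parent.
I call cubby.lookup passing hisna: mipre.
I run tally.tell(), giving 27515/3213.
I invoke filer.jot passing /feje, wi, and observe created.
I call tally.seed passing -5/3: -5/3.
Calling cubby.lookup passing snecrosust, and get ToolError: no such key snecrosust.
Invoking filer.jot passing /smovu, madet, — result: created.
I use cubby.holds passing pino, and get yes.


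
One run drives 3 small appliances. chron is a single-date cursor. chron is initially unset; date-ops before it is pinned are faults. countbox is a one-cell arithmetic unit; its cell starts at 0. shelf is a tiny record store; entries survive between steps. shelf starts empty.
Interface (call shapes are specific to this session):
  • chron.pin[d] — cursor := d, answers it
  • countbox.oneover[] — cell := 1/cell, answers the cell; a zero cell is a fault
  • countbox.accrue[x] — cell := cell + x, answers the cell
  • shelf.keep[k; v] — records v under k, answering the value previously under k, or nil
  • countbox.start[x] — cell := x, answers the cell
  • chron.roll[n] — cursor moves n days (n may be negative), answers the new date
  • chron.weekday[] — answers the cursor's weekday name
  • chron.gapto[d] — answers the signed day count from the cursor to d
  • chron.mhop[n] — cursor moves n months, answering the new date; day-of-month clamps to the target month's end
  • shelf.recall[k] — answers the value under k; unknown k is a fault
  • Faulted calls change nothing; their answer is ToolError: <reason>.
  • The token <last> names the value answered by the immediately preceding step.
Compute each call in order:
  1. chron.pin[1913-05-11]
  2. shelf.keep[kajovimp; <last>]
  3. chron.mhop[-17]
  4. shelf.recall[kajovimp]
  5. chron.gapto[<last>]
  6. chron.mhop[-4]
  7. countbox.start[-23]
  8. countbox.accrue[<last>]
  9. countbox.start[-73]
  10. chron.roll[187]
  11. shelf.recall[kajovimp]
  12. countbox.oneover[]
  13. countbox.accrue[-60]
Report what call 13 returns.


-- chron.pin(d: 1913-05-11) : 1913-05-11
-- shelf.keep(k: kajovimp, v: <last>) : nil
-- chron.mhop(n: -17) : 1911-12-11
-- shelf.recall(k: kajovimp) : 1913-05-11
-- chron.gapto(d: <last>) : 517
-- chron.mhop(n: -4) : 1911-08-11
-- countbox.start(x: -23) : -23
-- countbox.accrue(x: <last>) : -46
-- countbox.start(x: -73) : -73
-- chron.roll(n: 187) : 1912-02-14
-- shelf.recall(k: kajovimp) : 1913-05-11
-- countbox.oneover() : -1/73
-- countbox.accrue(x: -60) : -4381/73

Answer: -4381/73


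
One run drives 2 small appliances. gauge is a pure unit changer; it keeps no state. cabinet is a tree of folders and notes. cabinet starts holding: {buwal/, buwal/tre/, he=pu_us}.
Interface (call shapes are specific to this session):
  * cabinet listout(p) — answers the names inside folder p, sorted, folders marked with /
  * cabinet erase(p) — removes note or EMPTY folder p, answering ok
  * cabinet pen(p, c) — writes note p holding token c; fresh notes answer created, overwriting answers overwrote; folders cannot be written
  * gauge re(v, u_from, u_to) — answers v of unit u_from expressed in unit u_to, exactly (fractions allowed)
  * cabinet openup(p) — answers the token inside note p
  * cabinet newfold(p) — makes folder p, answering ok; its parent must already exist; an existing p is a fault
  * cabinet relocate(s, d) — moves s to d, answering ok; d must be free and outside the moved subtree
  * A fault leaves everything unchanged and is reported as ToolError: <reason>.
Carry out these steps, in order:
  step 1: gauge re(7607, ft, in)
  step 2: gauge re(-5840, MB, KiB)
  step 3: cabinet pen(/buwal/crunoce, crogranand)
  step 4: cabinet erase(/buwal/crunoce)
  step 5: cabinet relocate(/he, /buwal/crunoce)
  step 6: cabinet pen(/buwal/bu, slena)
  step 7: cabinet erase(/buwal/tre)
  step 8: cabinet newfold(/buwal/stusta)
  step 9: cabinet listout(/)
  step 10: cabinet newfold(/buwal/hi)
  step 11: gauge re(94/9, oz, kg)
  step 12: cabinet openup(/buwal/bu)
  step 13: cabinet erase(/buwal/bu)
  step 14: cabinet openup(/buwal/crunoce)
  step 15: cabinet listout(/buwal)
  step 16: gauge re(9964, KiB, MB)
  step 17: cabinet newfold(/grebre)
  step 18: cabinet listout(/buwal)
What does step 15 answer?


Answer: [crunoce, hi/, stusta/]

Derivation:
Act: gauge re[v=7607; u_from=ft; u_to=in]
Obs: 91284
Act: gauge re[v=-5840; u_from=MB; u_to=KiB]
Obs: -5703125
Act: cabinet pen[p=/buwal/crunoce; c=crogranand]
Obs: created
Act: cabinet erase[p=/buwal/crunoce]
Obs: ok
Act: cabinet relocate[s=/he; d=/buwal/crunoce]
Obs: ok
Act: cabinet pen[p=/buwal/bu; c=slena]
Obs: created
Act: cabinet erase[p=/buwal/tre]
Obs: ok
Act: cabinet newfold[p=/buwal/stusta]
Obs: ok
Act: cabinet listout[p=/]
Obs: [buwal/]
Act: cabinet newfold[p=/buwal/hi]
Obs: ok
Act: gauge re[v=94/9; u_from=oz; u_to=kg]
Obs: 2131884139/7200000000
Act: cabinet openup[p=/buwal/bu]
Obs: slena
Act: cabinet erase[p=/buwal/bu]
Obs: ok
Act: cabinet openup[p=/buwal/crunoce]
Obs: pu_us
Act: cabinet listout[p=/buwal]
Obs: [crunoce, hi/, stusta/]
Act: gauge re[v=9964; u_from=KiB; u_to=MB]
Obs: 159424/15625
Act: cabinet newfold[p=/grebre]
Obs: ok
Act: cabinet listout[p=/buwal]
Obs: [crunoce, hi/, stusta/]


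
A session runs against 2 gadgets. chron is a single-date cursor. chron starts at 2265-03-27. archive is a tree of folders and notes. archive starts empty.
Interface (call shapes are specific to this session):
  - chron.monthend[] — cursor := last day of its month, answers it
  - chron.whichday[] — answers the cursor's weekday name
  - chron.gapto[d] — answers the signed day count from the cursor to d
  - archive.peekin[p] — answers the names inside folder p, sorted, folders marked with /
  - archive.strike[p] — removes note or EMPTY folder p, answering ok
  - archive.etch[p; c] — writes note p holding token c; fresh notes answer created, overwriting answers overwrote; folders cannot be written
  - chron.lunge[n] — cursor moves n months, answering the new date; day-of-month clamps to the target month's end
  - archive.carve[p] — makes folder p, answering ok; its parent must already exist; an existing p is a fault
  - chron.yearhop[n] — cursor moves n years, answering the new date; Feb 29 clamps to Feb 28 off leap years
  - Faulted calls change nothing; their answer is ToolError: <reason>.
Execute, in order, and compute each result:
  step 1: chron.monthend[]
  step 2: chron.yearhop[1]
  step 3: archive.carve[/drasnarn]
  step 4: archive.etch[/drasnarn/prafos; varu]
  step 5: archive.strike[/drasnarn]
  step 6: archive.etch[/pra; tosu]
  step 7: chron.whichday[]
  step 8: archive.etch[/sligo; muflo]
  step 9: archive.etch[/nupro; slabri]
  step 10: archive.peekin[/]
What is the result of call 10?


> monthend
= 2265-03-31
> yearhop n=1
= 2266-03-31
> carve p=/drasnarn
= ok
> etch p=/drasnarn/prafos c=varu
= created
> strike p=/drasnarn
= ToolError: not empty
> etch p=/pra c=tosu
= created
> whichday
= Saturday
> etch p=/sligo c=muflo
= created
> etch p=/nupro c=slabri
= created
> peekin p=/
= [drasnarn/, nupro, pra, sligo]

Answer: [drasnarn/, nupro, pra, sligo]


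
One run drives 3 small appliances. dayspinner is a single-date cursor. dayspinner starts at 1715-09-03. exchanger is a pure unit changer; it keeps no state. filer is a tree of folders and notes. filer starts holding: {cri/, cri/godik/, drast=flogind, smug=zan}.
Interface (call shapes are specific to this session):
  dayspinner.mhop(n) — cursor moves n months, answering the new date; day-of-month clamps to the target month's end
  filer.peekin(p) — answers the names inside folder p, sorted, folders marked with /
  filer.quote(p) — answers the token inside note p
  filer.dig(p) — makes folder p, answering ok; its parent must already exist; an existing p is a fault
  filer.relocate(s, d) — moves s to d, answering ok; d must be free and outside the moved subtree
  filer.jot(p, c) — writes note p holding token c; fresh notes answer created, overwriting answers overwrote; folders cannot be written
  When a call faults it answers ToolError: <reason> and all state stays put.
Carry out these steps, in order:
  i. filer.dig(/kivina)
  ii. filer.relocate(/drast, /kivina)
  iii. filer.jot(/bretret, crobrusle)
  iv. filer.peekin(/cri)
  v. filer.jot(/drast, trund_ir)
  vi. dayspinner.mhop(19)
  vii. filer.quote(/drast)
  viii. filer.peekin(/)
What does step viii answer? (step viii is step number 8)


>> filer.dig(p: /kivina)
<< ok
>> filer.relocate(s: /drast, d: /kivina)
<< ToolError: exists
>> filer.jot(p: /bretret, c: crobrusle)
<< created
>> filer.peekin(p: /cri)
<< [godik/]
>> filer.jot(p: /drast, c: trund_ir)
<< overwrote
>> dayspinner.mhop(n: 19)
<< 1717-04-03
>> filer.quote(p: /drast)
<< trund_ir
>> filer.peekin(p: /)
<< [bretret, cri/, drast, kivina/, smug]

Answer: [bretret, cri/, drast, kivina/, smug]


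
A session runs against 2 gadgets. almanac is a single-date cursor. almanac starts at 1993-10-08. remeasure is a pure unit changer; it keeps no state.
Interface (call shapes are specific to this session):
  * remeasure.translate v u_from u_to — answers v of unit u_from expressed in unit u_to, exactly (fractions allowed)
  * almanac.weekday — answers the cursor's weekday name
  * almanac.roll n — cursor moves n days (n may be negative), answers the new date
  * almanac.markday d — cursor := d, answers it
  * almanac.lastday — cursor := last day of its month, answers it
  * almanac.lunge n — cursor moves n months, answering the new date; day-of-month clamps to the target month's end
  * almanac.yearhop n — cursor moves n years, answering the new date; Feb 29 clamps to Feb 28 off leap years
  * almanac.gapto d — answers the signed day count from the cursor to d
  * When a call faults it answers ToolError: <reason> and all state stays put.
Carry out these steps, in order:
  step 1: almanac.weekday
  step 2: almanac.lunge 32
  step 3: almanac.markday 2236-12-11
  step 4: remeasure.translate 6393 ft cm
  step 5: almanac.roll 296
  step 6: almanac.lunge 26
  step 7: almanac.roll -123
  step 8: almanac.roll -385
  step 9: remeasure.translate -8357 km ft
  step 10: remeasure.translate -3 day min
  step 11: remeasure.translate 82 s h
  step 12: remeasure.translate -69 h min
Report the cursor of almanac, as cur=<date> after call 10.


Answer: cur=2238-07-13

Derivation:
;; 1. almanac.weekday() : Friday
;; 2. almanac.lunge(32) : 1996-06-08
;; 3. almanac.markday(2236-12-11) : 2236-12-11
;; 4. remeasure.translate(6393, ft, cm) : 4871466/25
;; 5. almanac.roll(296) : 2237-10-03
;; 6. almanac.lunge(26) : 2239-12-03
;; 7. almanac.roll(-123) : 2239-08-02
;; 8. almanac.roll(-385) : 2238-07-13
;; 9. remeasure.translate(-8357, km, ft) : -10446250000/381
;; 10. remeasure.translate(-3, day, min) : -4320
;; 11. remeasure.translate(82, s, h) : 41/1800
;; 12. remeasure.translate(-69, h, min) : -4140


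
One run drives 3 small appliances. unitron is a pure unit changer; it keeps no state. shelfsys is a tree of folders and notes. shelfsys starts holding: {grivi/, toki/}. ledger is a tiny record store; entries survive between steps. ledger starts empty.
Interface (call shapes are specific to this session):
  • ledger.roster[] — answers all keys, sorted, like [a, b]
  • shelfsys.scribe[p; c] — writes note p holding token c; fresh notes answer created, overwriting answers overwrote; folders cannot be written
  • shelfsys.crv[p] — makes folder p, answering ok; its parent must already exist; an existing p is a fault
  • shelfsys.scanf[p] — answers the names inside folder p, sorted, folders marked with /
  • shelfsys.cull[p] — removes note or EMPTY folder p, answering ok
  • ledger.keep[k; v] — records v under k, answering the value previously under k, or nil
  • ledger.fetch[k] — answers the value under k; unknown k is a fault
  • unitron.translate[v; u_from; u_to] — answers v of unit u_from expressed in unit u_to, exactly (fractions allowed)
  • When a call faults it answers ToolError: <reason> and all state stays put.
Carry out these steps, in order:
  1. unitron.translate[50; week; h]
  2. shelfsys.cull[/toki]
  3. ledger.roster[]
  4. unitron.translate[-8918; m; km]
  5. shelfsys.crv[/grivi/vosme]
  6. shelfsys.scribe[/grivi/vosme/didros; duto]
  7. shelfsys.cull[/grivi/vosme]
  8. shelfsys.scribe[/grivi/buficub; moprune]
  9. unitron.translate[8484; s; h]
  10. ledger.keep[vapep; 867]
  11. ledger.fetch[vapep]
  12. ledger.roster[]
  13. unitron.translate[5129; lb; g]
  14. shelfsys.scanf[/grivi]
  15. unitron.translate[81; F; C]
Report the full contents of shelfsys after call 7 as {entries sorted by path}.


Answer: {grivi/, grivi/vosme/, grivi/vosme/didros=duto}

Derivation:
==> unitron.translate(50, week, h)
<== 8400
==> shelfsys.cull(/toki)
<== ok
==> ledger.roster()
<== []
==> unitron.translate(-8918, m, km)
<== -4459/500
==> shelfsys.crv(/grivi/vosme)
<== ok
==> shelfsys.scribe(/grivi/vosme/didros, duto)
<== created
==> shelfsys.cull(/grivi/vosme)
<== ToolError: not empty
==> shelfsys.scribe(/grivi/buficub, moprune)
<== created
==> unitron.translate(8484, s, h)
<== 707/300
==> ledger.keep(vapep, 867)
<== nil
==> ledger.fetch(vapep)
<== 867
==> ledger.roster()
<== [vapep]
==> unitron.translate(5129, lb, g)
<== 232647526573/100000
==> shelfsys.scanf(/grivi)
<== [buficub, vosme/]
==> unitron.translate(81, F, C)
<== 245/9


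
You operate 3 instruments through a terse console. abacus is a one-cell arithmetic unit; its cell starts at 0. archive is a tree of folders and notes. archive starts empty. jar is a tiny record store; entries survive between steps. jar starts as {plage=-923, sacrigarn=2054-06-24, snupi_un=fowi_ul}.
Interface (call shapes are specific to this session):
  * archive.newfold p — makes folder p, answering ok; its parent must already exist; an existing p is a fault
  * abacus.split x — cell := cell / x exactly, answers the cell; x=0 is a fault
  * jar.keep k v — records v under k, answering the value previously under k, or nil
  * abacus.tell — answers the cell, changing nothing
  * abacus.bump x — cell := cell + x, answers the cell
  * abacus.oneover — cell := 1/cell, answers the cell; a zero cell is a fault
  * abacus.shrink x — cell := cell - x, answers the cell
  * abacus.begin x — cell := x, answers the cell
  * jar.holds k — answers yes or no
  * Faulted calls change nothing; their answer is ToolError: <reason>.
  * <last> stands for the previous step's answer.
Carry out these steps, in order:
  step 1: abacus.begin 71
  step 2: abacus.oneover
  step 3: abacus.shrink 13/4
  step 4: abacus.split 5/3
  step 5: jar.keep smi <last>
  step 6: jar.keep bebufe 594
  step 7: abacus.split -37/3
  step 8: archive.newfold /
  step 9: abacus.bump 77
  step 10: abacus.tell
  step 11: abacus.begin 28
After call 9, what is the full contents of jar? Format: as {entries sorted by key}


Step: begin[x=71]
Result: 71
Step: oneover[]
Result: 1/71
Step: shrink[x=13/4]
Result: -919/284
Step: split[x=5/3]
Result: -2757/1420
Step: keep[k=smi; v=<last>]
Result: nil
Step: keep[k=bebufe; v=594]
Result: nil
Step: split[x=-37/3]
Result: 8271/52540
Step: newfold[p=/]
Result: ToolError: exists
Step: bump[x=77]
Result: 4053851/52540
Step: tell[]
Result: 4053851/52540
Step: begin[x=28]
Result: 28

Answer: {bebufe=594, plage=-923, sacrigarn=2054-06-24, smi=-2757/1420, snupi_un=fowi_ul}
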